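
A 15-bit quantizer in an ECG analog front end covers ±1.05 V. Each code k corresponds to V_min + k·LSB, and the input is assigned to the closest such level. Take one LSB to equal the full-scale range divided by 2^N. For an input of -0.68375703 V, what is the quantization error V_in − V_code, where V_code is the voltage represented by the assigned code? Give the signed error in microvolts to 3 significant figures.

−13.7 µV

Range = 1.05 − (-1.05) = 2.1 V. LSB = 2.1 V / 2^15 ≈ 64.09 µV.
Position in LSBs: (-0.68375703 − (-1.05)) × 32768/2.1 = 5714.7855; rounding gives k = 5715.
V_code = V_min + k × range/2^15 = -1.05 + 5715 × 2.1/32768 = -0.68374328613 V.
V_in − V_code = -0.68375703 − (-0.68374328613) = −13.7 µV.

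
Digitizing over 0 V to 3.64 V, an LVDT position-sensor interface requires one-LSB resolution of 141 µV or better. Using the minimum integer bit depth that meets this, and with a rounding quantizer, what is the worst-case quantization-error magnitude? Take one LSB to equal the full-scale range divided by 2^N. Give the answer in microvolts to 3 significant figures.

Span = 3.64 V.
3.64 V / 141 µV = 25820. Since 2^14 = 16384 and 2^15 = 32768, N = 15.
One LSB is 3.64 V / 32768 = 111.08 µV.
|e|_max = LSB/2 = 55.5 µV.

55.5 µV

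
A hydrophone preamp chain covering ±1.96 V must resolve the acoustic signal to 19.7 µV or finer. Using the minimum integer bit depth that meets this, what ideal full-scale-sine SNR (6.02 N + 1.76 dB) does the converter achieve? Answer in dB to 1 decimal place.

Span: 1.96 V − (-1.96 V) = 3.92 V.
Levels needed ≥ 3.92/19.7 µV = 199000. 2^18 = 262144 suffices, so N_min = 18.
Ideal SNR at N = 18: 6.02·18 + 1.76 = 110.1 dB.

110.1 dB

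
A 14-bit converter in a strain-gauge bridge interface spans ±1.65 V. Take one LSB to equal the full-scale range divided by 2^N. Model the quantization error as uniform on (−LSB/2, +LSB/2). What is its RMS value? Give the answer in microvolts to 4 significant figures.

Range = 1.65 − (-1.65) = 3.3 V.
LSB = 3.3 V / 2^14 = 201.416 µV.
σ_q = LSB/√12 = 201.416 µV/3.4641 = 58.14 µV.

58.14 µV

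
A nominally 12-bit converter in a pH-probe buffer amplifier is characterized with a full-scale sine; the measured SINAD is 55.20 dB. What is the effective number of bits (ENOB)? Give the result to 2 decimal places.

ENOB = (SINAD − 1.76) / 6.02 = (55.20 − 1.76) / 6.02 = 53.44 / 6.02 = 8.8771.

8.88 bits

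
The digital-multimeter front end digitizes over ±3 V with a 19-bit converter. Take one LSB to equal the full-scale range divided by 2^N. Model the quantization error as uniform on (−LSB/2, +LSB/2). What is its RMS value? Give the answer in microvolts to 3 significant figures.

Span: 3 V − (-3 V) = 6 V.
LSB = 6 V / 2^19 = 11.444 µV.
σ_q = LSB/√12 = 11.444 µV/3.4641 = 3.30 µV.

3.30 µV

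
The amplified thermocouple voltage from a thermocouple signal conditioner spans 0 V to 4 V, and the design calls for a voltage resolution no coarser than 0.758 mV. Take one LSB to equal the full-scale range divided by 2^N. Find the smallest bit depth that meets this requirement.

Span = 4 V.
4 V / 0.758 mV = 5277. Since 2^12 = 4096 and 2^13 = 8192, N = 13.

13 bits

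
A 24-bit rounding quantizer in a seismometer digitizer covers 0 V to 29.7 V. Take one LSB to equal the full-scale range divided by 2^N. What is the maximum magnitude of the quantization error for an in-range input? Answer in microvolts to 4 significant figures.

0.8851 µV

V_FS = 29.7 V.
LSB = 29.7 V ÷ 2^24 = 29.7/16777216 V = 1.77026 µV.
Worst-case error for round-to-nearest is half an LSB: 0.8851 µV.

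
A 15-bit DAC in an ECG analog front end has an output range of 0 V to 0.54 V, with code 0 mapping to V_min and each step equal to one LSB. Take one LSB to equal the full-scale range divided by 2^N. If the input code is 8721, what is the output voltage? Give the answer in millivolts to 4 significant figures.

Span = 0.54 V. LSB = 0.54 V / 2^15.
V_out = 0 + 8721 × (0.54/32768) V
      = 0 V + 0.143718 V = 0.143718 V.

143.7 mV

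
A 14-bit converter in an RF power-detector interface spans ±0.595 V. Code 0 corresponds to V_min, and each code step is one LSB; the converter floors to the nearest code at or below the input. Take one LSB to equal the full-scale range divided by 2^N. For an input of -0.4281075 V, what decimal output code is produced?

2297

Full-scale range = 0.595 V − (-0.595 V) = 1.19 V. LSB = 1.19 V / 2^14 ≈ 72.63 µV.
code = ⌊(V_in − V_min)/LSB⌋ = ⌊(V_in − V_min) × 2^14 / range⌋
     = ⌊(-0.4281075 − (-0.595)) × 16384 / 1.19⌋ = ⌊0.1668925 × 16384/1.19⌋
     = ⌊2297.787⌋ = 2297.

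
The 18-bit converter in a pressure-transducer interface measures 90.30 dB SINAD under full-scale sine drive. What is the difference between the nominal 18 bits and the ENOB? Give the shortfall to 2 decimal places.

3.29 bits

N_eff = (90.30 − 1.76)/6.02 = 14.7076 bits.
18 − 14.7076 = 3.29 bits below nominal.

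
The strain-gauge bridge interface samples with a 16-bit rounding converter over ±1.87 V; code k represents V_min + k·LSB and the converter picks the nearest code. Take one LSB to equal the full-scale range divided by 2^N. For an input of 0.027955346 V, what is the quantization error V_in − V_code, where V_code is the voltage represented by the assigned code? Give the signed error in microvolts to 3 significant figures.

Range = 1.87 − (-1.87) = 3.74 V. LSB = 3.74 V / 2^16 ≈ 57.07 µV.
(0.027955346 − (-1.87)) / LSB = 1.897955346 × 65536/3.74 = 33257.8614. Nearest integer: k = 33258.
V_code = -1.87 + (33258/65536) × 3.74 = 0.027963256836 V.
e = 0.027955346 − (0.027963256836) = −7.91 µV.

−7.91 µV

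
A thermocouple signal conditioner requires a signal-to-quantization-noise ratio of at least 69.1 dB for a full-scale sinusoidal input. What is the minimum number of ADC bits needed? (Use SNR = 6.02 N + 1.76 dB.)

12 bits

Solving 6.02 N ≥ 69.1 − 1.76: N ≥ 11.186. Round up → N = 12.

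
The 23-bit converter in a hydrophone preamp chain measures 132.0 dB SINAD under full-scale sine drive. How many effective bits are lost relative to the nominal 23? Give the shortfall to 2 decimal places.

1.37 bits

N_eff = (132.0 − 1.76)/6.02 = 21.6346 bits.
23 − 21.6346 = 1.37 bits below nominal.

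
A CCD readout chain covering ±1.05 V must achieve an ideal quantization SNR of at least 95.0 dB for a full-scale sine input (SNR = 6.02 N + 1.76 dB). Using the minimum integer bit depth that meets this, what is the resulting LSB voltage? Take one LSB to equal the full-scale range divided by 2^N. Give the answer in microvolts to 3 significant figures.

32.0 µV

The full-scale span is 1.05 − (-1.05) = 2.1 V.
6.02 N + 1.76 ≥ 95.0 gives N ≥ 15.488, so the minimum integer is 16.
One LSB is 2.1 V / 65536 = 32.0 µV.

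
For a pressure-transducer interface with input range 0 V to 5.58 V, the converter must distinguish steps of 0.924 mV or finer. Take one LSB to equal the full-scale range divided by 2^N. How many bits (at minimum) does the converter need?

13 bits

Range is 5.58 V.
Levels needed ≥ 5.58/0.924 mV = 6039. 2^13 = 8192 suffices, so N_min = 13.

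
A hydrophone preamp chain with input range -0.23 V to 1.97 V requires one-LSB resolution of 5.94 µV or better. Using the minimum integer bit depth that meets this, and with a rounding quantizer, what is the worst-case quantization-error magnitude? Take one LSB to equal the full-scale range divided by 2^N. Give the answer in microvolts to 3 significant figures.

Full-scale range = 1.97 V − (-0.23 V) = 2.2 V.
2.2 V / 5.94 µV = 370400. Since 2^18 = 262144 and 2^19 = 524288, N = 19.
One LSB is 2.2 V / 524288 = 4.1962 µV.
Max error for round-to-nearest is LSB/2 = 2.10 µV.

2.10 µV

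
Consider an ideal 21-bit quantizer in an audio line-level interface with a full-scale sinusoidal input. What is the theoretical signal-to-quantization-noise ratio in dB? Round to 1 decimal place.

128.2 dB

Ideal quantization SNR: 6.02 × 21 + 1.76 dB = 128.2 dB.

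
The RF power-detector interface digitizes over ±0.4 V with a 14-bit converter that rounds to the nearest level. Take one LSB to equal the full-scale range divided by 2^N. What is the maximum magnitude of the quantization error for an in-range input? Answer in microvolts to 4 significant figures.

24.41 µV

The full-scale span is 0.4 − (-0.4) = 0.8 V.
LSB = 0.8 V ÷ 2^14 = 0.8/16384 V = 48.8281 µV.
|e|_max = LSB/2 = 24.41 µV.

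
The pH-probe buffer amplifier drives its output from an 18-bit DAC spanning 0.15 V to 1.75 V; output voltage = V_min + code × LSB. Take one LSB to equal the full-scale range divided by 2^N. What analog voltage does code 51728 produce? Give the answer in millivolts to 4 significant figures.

465.7 mV

Range = 1.75 − (0.15) = 1.6 V. LSB = 1.6 V / 2^18.
V_out = 0.15 + 51728 × (1.6/262144) V
      = 0.15 V + 0.315723 V = 0.465723 V.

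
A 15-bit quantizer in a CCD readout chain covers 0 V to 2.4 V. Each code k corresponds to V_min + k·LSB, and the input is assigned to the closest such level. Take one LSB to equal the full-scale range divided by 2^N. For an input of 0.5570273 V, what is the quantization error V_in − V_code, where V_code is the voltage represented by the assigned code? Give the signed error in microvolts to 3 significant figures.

+20.5 µV

Span = 2.4 V. LSB = 2.4 V / 2^15 ≈ 73.24 µV.
(0.5570273 − (0)) / LSB = 0.5570273 × 32768/2.4 = 7605.2794. Nearest integer: k = 7605.
Reconstructed level: 0 + 7605 × 2.4/32768 V = 0.55700683594 V.
e = 0.5570273 − (0.55700683594) = +20.5 µV.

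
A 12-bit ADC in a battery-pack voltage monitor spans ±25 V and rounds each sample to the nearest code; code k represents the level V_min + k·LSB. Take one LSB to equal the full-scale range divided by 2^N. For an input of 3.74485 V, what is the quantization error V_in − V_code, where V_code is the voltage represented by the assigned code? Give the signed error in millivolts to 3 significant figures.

−2.71 mV

Full-scale range = 25 V − (-25 V) = 50 V. LSB = 50 V / 2^12 ≈ 12.21 mV.
(V_in − V_min)/LSB = (3.74485 − (-25)) × 4096/50 = 2354.7781 → nearest code k = 2355.
V_code = -25 + (2355/4096) × 50 = 3.747558594 V.
e = 3.74485 − (3.747558594) = −2.71 mV.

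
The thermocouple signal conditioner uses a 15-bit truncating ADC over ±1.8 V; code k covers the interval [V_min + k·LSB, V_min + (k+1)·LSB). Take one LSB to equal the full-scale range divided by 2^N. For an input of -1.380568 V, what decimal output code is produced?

3817

Full-scale range = 1.8 V − (-1.8 V) = 3.6 V. LSB = 3.6 V / 2^15 ≈ 109.9 µV.
V_in − V_min = -1.380568 − (-1.8) = 0.419432 V.
Divide by LSB: 0.419432 × 32768/3.6 = 3817.7633.
Truncating gives code 3817.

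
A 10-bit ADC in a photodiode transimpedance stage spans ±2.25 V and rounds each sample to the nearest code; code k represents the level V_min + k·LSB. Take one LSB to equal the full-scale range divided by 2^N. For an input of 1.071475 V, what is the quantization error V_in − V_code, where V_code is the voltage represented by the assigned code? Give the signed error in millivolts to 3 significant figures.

Range = 2.25 − (-2.25) = 4.5 V. LSB = 4.5 V / 2^10 ≈ 4.395 mV.
(1.071475 − (-2.25)) / LSB = 3.321475 × 1024/4.5 = 755.8201. Nearest integer: k = 756.
Reconstructed level: -2.25 + 756 × 4.5/1024 V = 1.072265625 V.
e = 1.071475 − (1.072265625) = −0.791 mV.

−0.791 mV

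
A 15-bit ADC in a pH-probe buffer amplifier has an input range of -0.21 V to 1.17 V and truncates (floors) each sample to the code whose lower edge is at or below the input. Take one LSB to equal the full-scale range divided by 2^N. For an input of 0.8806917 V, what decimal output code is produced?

25898

Span: 1.17 V − (-0.21 V) = 1.38 V. LSB = 1.38 V / 2^15 ≈ 42.11 µV.
(V_in − V_min) × 2^15/range = (0.8806917 − (-0.21)) × 32768/1.38 = 25898.395.
Floor → code = 25898.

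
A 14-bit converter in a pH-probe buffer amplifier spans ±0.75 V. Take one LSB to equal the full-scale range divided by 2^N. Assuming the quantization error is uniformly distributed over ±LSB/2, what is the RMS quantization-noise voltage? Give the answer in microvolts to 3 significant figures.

26.4 µV

Full-scale range = 0.75 V − (-0.75 V) = 1.5 V.
Step size = 1.5/16384 V = 91.553 µV.
For a uniform distribution on [−LSB/2, +LSB/2], V_rms = LSB/√12 = 91.553 µV/3.4641 = 26.4 µV.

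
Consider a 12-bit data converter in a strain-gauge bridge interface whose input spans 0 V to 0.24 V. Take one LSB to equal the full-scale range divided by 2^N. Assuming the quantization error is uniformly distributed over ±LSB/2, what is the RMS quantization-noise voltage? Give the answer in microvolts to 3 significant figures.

16.9 µV

Range is 0.24 V.
LSB = 0.24 V / 2^12 = 58.594 µV.
σ_q = LSB/√12 = 58.594 µV/3.4641 = 16.9 µV.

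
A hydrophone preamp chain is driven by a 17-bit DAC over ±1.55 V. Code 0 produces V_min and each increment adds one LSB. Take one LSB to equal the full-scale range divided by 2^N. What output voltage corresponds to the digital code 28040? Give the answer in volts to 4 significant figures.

Span: 1.55 V − (-1.55 V) = 3.1 V. LSB = 3.1 V / 2^17.
Output = V_min + (28040/131072) × range = -1.55 + 0.213928 × 3.1 V
      = -1.55 V + 0.663177 V = -0.886823 V.

-0.8868 V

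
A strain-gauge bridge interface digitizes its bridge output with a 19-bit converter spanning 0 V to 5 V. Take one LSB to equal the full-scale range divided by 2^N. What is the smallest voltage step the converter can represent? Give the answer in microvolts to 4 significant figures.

V_FS = 5 V.
2^19 = 524288 levels.
LSB = 5 V ÷ 2^19 = 5/524288 V = 9.537 µV.

9.537 µV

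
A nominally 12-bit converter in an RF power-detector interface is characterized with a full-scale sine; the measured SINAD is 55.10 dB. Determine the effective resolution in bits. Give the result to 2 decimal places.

(55.10 − 1.76) / 6.02 = 53.34/6.02 = 8.8605 effective bits.

8.86 bits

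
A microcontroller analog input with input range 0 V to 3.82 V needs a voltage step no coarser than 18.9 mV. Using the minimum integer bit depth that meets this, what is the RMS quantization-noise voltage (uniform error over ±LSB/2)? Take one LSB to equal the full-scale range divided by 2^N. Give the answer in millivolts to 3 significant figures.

4.31 mV

Full-scale range = 3.82 V.
Levels needed ≥ 3.82/18.9 mV = 202.1. 2^8 = 256 suffices, so N_min = 8.
Step size = 3.82/256 V = 14.922 mV.
RMS noise = LSB/√12 = 4.31 mV.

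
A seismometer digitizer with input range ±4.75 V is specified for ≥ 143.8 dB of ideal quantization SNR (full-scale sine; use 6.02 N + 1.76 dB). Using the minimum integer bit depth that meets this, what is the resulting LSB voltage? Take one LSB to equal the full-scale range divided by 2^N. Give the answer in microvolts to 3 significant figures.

The full-scale span is 4.75 − (-4.75) = 9.5 V.
Solving 6.02 N ≥ 143.8 − 1.76: N ≥ 23.595. Round up → N = 24.
Step size = 9.5/16777216 V = 0.566 µV.

0.566 µV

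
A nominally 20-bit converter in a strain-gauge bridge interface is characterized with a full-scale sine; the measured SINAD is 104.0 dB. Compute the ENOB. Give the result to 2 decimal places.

ENOB = (SINAD − 1.76) / 6.02 = (104.0 − 1.76) / 6.02 = 102.24 / 6.02 = 16.9834.

16.98 bits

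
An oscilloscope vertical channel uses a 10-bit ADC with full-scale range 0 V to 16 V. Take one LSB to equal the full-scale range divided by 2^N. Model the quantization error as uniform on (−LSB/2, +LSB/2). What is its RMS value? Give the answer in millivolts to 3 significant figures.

4.51 mV

Range is 16 V.
LSB = 16 V / 2^10 = 15.625 mV.
For a uniform distribution on [−LSB/2, +LSB/2], V_rms = LSB/√12 = 15.625 mV/3.4641 = 4.51 mV.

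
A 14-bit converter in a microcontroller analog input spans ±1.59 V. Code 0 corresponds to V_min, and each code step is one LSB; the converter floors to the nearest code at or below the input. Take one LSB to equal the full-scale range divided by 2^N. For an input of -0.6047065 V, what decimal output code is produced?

The full-scale span is 1.59 − (-1.59) = 3.18 V. LSB = 3.18 V / 2^14 ≈ 194.1 µV.
V_in − V_min = -0.6047065 − (-1.59) = 0.9852935 V.
Divide by LSB: 0.9852935 × 16384/3.18 = 5076.4304.
Truncating gives code 5076.

5076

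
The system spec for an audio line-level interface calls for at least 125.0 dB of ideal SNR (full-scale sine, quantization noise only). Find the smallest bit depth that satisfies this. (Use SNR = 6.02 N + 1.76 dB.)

N ≥ (125.0 − 1.76)/6.02 = 20.472 → N_min = 21.

21 bits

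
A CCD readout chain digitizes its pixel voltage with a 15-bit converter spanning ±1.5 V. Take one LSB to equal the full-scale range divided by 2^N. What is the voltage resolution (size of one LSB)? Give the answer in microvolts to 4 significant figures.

Full-scale range = 1.5 V − (-1.5 V) = 3 V.
There are 2^15 = 32768 steps.
LSB = 3 V ÷ 2^15 = 3/32768 V = 91.55 µV.

91.55 µV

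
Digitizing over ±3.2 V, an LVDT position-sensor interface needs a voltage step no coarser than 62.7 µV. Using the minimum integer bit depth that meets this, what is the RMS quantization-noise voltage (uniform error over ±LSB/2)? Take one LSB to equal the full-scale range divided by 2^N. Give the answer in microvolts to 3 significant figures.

14.1 µV

The full-scale span is 3.2 − (-3.2) = 6.4 V.
Required number of levels: 6.4/62.7 µV = 102070; smallest N with 2^N ≥ that is 17.
LSB = 6.4 V ÷ 2^17 = 6.4/131072 V = 48.828 µV.
RMS noise = LSB/√12 = 14.1 µV.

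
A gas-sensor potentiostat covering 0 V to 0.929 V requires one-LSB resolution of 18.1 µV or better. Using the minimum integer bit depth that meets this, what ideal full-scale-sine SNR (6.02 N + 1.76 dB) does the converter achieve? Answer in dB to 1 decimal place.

98.1 dB

Full-scale range = 0.929 V.
0.929 V / 18.1 µV = 51330. Since 2^15 = 32768 and 2^16 = 65536, N = 16.
Ideal SNR at N = 16: 6.02·16 + 1.76 = 98.1 dB.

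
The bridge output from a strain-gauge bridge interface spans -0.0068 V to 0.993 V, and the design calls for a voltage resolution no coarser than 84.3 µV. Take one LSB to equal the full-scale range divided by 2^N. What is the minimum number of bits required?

Span: 0.993 V − (-0.0068 V) = 0.9998 V.
Levels needed ≥ 0.9998/84.3 µV = 11860. 2^14 = 16384 suffices, so N_min = 14.

14 bits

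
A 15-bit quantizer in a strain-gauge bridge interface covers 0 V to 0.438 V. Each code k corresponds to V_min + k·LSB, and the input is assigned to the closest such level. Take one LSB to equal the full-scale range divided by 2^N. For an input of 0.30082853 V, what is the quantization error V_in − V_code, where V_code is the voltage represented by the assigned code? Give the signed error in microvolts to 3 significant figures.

Span = 0.438 V. LSB = 0.438 V / 2^15 ≈ 13.37 µV.
(V_in − V_min)/LSB = (0.30082853 − (0)) × 32768/0.438 = 22505.8203 → nearest code k = 22506.
V_code = 0 + (22506/32768) × 0.438 = 0.30083093262 V.
e = 0.30082853 − (0.30083093262) = −2.40 µV.

−2.40 µV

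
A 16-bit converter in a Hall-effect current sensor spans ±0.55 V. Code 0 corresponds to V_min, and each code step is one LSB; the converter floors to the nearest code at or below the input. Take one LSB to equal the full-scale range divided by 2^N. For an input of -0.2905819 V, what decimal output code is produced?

Span: 0.55 V − (-0.55 V) = 1.1 V. LSB = 1.1 V / 2^16 ≈ 16.78 µV.
V_in − V_min = -0.2905819 − (-0.55) = 0.2594181 V.
Divide by LSB: 0.2594181 × 65536/1.1 = 15455.6587.
Truncating gives code 15455.

15455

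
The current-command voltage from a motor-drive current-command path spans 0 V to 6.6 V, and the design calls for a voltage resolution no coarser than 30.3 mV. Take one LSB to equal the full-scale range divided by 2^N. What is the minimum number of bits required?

V_FS = 6.6 V.
6.6 V / 30.3 mV = 217.8. Since 2^7 = 128 and 2^8 = 256, N = 8.

8 bits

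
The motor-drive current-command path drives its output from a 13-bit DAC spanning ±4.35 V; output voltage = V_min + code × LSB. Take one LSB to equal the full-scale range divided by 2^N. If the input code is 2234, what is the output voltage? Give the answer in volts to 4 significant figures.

-1.977 V

Range = 4.35 − (-4.35) = 8.7 V. LSB = 8.7 V / 2^13.
V_out = -4.35 + 2234 × (8.7/8192) V
      = -4.35 + 2.37253 = -1.97747 V.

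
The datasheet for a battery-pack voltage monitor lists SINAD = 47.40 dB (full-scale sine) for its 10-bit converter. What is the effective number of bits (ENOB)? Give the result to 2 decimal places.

7.58 bits

ENOB = (47.40 − 1.76)/6.02 = 7.5814 bits.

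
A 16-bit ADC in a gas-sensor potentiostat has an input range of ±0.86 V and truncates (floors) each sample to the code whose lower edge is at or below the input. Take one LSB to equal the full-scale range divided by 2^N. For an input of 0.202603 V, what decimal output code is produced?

Span: 0.86 V − (-0.86 V) = 1.72 V. LSB = 1.72 V / 2^16 ≈ 26.25 µV.
code = ⌊(V_in − V_min)/LSB⌋ = ⌊(V_in − V_min) × 2^16 / range⌋
     = ⌊(0.202603 − (-0.86)) × 65536 / 1.72⌋ = ⌊1.062603 × 65536/1.72⌋
     = ⌊40487.645⌋ = 40487.

40487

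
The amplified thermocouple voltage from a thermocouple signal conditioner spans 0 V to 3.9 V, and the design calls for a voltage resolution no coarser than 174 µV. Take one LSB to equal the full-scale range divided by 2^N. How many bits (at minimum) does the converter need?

15 bits

V_FS = 3.9 V.
Required number of levels: 3.9/174 µV = 22414; smallest N with 2^N ≥ that is 15.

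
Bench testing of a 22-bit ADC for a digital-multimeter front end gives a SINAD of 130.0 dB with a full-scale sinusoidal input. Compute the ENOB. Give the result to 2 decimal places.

21.30 bits

(130.0 − 1.76) / 6.02 = 128.24/6.02 = 21.3023 effective bits.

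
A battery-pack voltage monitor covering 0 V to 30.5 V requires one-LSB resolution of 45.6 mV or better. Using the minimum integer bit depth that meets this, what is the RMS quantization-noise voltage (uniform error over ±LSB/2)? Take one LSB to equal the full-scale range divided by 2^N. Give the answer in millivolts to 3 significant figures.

8.60 mV

Span = 30.5 V.
Levels needed ≥ 30.5/45.6 mV = 668.9. 2^10 = 1024 suffices, so N_min = 10.
One LSB is 30.5 V / 1024 = 29.785 mV.
σ_q = LSB/√12 = 29.785 mV/3.4641 = 8.60 mV.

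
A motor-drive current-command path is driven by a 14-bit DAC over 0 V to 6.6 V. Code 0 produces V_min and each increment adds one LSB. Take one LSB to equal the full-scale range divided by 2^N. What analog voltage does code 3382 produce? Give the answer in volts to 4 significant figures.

1.362 V

V_FS = 6.6 V. LSB = 6.6 V / 2^14.
V_out = 0 + 3382 × (6.6/16384) V
      = 0 V + 1.36238 V = 1.36238 V.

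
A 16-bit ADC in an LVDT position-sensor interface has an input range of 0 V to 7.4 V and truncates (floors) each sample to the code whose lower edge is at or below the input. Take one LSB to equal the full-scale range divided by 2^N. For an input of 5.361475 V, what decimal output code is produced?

Range is 7.4 V. LSB = 7.4 V / 2^16 ≈ 112.9 µV.
code = ⌊(V_in − V_min)/LSB⌋ = ⌊(V_in − V_min) × 2^16 / range⌋
     = ⌊(5.361475 − (0)) × 65536 / 7.4⌋ = ⌊5.361475 × 65536/7.4⌋
     = ⌊47482.382⌋ = 47482.

47482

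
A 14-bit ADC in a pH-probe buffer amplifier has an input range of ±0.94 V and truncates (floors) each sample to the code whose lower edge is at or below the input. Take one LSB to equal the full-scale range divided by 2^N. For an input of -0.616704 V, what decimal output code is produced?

Span: 0.94 V − (-0.94 V) = 1.88 V. LSB = 1.88 V / 2^14 ≈ 114.7 µV.
code = ⌊(V_in − V_min)/LSB⌋ = ⌊(V_in − V_min) × 2^14 / range⌋
     = ⌊(-0.616704 − (-0.94)) × 16384 / 1.88⌋ = ⌊0.323296 × 16384/1.88⌋
     = ⌊2817.490⌋ = 2817.

2817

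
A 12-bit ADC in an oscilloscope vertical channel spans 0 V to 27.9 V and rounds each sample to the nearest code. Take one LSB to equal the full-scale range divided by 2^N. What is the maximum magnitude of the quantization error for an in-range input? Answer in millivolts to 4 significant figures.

3.406 mV

Span = 27.9 V.
LSB = 27.9 V ÷ 2^12 = 27.9/4096 V = 6.81152 mV.
A rounding quantizer has |error| ≤ LSB/2 = 3.406 mV.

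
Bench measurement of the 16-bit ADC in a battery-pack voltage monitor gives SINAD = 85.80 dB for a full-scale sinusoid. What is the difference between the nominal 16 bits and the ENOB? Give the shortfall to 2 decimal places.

Effective bits = (85.80 − 1.76)/6.02 = 13.9601.
16 − 13.9601 = 2.04 bits below nominal.

2.04 bits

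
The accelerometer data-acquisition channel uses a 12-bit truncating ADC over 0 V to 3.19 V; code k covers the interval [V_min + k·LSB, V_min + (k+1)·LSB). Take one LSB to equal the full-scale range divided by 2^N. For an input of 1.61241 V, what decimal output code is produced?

2070

Span = 3.19 V. LSB = 3.19 V / 2^12 ≈ 0.7788 mV.
(V_in − V_min) × 2^12/range = (1.61241 − (0)) × 4096/3.19 = 2070.355.
Floor → code = 2070.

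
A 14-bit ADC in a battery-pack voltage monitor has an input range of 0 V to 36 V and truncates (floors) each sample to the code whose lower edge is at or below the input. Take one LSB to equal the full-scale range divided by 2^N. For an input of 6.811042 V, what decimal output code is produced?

3099

V_FS = 36 V. LSB = 36 V / 2^14 ≈ 2.197 mV.
V_in − V_min = 6.811042 − (0) = 6.811042 V.
Divide by LSB: 6.811042 × 16384/36 = 3099.7809.
Truncating gives code 3099.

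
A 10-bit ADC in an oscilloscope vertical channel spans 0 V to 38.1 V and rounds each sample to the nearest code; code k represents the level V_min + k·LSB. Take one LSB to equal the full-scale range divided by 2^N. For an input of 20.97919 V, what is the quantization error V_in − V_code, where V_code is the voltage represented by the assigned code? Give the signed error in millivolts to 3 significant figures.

−5.58 mV

Span = 38.1 V. LSB = 38.1 V / 2^10 ≈ 37.21 mV.
(V_in − V_min)/LSB = (20.97919 − (0)) × 1024/38.1 = 563.8501 → nearest code k = 564.
Reconstructed level: 0 + 564 × 38.1/1024 V = 20.98476563 V.
e = 20.97919 − (20.98476563) = −5.58 mV.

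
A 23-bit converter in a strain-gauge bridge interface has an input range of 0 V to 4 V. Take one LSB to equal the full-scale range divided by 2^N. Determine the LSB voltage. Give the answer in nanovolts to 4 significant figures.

476.8 nV

V_FS = 4 V.
There are 2^23 = 8388608 steps.
One LSB is 4 V / 8388608 = 476.8 nV.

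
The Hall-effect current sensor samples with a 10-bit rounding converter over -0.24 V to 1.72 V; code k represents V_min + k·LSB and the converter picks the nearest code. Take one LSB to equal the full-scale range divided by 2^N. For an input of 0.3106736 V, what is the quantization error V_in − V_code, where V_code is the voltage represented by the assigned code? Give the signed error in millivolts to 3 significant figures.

Full-scale range = 1.72 V − (-0.24 V) = 1.96 V. LSB = 1.96 V / 2^10 ≈ 1.914 mV.
(V_in − V_min)/LSB = (0.3106736 − (-0.24)) × 1024/1.96 = 287.6989 → nearest code k = 288.
V_code = V_min + k × range/2^10 = -0.24 + 288 × 1.96/1024 = 0.3112500000 V.
e = 0.3106736 − (0.3112500000) = −0.576 mV.

−0.576 mV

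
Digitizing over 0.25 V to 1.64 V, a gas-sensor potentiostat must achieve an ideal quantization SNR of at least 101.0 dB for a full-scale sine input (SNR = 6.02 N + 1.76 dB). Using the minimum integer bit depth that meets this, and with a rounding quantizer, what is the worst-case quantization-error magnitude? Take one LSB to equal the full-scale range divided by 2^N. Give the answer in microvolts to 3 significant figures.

5.30 µV

Span: 1.64 V − (0.25 V) = 1.39 V.
N ≥ (101.0 − 1.76)/6.02 = 16.485 → N_min = 17.
LSB = 1.39 V / 2^17 = 10.605 µV.
|e|_max = LSB/2 = 5.30 µV.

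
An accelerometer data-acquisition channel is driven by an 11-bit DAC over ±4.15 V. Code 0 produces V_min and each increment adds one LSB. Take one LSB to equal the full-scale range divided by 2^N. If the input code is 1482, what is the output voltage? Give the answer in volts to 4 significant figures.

1.856 V

The full-scale span is 4.15 − (-4.15) = 8.3 V. LSB = 8.3 V / 2^11.
V_out = -4.15 + 1482 × (8.3/2048) V
      = -4.15 V + 6.00615 V = 1.85615 V.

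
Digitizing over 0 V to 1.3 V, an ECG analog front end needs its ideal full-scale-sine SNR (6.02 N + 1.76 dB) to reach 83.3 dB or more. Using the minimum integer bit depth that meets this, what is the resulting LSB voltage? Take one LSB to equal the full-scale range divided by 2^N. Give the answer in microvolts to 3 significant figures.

Span = 1.3 V.
Solving 6.02 N ≥ 83.3 − 1.76: N ≥ 13.545. Round up → N = 14.
LSB = 1.3 V ÷ 2^14 = 1.3/16384 V = 79.3 µV.

79.3 µV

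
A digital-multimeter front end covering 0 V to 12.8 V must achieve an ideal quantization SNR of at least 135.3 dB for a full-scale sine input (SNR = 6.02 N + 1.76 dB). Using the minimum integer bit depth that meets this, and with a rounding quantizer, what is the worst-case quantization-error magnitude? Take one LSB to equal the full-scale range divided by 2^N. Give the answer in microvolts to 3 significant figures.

Range is 12.8 V.
N ≥ (135.3 − 1.76)/6.02 = 22.183 → N_min = 23.
One LSB is 12.8 V / 8388608 = 1.5259 µV.
Max error for round-to-nearest is LSB/2 = 0.763 µV.

0.763 µV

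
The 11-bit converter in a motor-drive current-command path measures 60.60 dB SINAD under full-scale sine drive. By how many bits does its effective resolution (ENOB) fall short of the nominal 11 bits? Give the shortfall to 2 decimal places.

1.23 bits

N_eff = (60.60 − 1.76)/6.02 = 9.7741 bits.
Lost resolution: 11 − 9.7741 = 1.2259 bits.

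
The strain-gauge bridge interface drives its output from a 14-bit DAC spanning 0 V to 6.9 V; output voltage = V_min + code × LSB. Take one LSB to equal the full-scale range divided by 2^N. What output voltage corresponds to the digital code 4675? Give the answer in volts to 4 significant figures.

1.969 V

Range is 6.9 V. LSB = 6.9 V / 2^14.
V_out = 0 + 4675 × (6.9/16384) V
      = 0 V + 1.96884 V = 1.96884 V.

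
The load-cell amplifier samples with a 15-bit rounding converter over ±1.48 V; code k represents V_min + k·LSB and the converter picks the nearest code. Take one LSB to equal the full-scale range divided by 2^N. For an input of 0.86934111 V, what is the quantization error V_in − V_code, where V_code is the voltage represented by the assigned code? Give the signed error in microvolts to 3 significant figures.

−14.4 µV

Span: 1.48 V − (-1.48 V) = 2.96 V. LSB = 2.96 V / 2^15 ≈ 90.33 µV.
(0.86934111 − (-1.48)) / LSB = 2.34934111 × 32768/2.96 = 26007.8410. Nearest integer: k = 26008.
Reconstructed level: -1.48 + 26008 × 2.96/32768 V = 0.86935546875 V.
V_in − V_code = 0.86934111 − (0.86935546875) = −14.4 µV.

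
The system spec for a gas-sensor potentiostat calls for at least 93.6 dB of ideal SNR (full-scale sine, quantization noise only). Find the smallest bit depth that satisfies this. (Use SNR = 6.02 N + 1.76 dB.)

6.02 N + 1.76 ≥ 93.6 gives N ≥ 15.256, so the minimum integer is 16.

16 bits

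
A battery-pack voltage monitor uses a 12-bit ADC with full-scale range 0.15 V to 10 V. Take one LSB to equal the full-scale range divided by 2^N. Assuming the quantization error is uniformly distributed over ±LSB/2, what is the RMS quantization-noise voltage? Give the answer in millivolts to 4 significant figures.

0.6942 mV

The full-scale span is 10 − (0.15) = 9.85 V.
One LSB is 9.85 V / 4096 = 2.40479 mV.
V_rms = LSB/√12 = 2.40479 mV / √12 = 0.6942 mV.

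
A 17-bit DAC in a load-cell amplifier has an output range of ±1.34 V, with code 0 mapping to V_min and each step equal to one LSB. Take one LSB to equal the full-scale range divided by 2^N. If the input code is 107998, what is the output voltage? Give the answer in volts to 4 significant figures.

Span: 1.34 V − (-1.34 V) = 2.68 V. LSB = 2.68 V / 2^17.
V_out = V_min + code × LSB = -1.34 V + 107998 × 2.68 V / 131072
      = -1.34 V + 2.20821 V = 0.868211 V.

0.8682 V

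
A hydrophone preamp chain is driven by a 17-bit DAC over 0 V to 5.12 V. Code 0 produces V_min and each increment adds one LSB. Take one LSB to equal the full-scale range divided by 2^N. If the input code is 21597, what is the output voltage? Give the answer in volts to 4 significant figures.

0.8436 V

Span = 5.12 V. LSB = 5.12 V / 2^17.
Output = V_min + (21597/131072) × range = 0 + 0.164772 × 5.12 V
      = 0 + 0.843633 = 0.843633 V.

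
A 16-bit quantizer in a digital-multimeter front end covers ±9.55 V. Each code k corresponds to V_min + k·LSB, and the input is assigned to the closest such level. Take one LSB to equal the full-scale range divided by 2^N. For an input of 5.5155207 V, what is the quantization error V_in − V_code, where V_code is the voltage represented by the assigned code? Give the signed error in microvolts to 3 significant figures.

Span: 9.55 V − (-9.55 V) = 19.1 V. LSB = 19.1 V / 2^16 ≈ 291.4 µV.
(V_in − V_min)/LSB = (5.5155207 − (-9.55)) × 65536/19.1 = 51692.8777 → nearest code k = 51693.
Reconstructed level: -9.55 + 51693 × 19.1/65536 V = 5.5155563354 V.
V_in − V_code = 5.5155207 − (5.5155563354) = −35.6 µV.

−35.6 µV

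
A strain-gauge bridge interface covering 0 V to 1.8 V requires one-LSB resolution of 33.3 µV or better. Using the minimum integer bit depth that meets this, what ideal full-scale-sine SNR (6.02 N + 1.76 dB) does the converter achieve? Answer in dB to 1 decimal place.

98.1 dB

Full-scale range = 1.8 V.
Required number of levels: 1.8/33.3 µV = 54054; smallest N with 2^N ≥ that is 16.
Ideal SNR at N = 16: 6.02·16 + 1.76 = 98.1 dB.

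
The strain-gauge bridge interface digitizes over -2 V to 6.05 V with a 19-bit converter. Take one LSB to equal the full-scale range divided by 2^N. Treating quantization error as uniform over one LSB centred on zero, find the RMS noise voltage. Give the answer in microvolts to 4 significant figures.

4.432 µV

Full-scale range = 6.05 V − (-2 V) = 8.05 V.
LSB = 8.05 V / 2^19 = 15.3542 µV.
V_rms = LSB/√12 = 15.3542 µV / √12 = 4.432 µV.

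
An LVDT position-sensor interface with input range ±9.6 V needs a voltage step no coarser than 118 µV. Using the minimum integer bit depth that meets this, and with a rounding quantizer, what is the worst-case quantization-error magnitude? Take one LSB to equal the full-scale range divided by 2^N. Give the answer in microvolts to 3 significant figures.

Full-scale range = 9.6 V − (-9.6 V) = 19.2 V.
Required number of levels: 19.2/118 µV = 162710; smallest N with 2^N ≥ that is 18.
LSB = 19.2 V ÷ 2^18 = 19.2/262144 V = 73.242 µV.
Half an LSB is 36.6 µV.

36.6 µV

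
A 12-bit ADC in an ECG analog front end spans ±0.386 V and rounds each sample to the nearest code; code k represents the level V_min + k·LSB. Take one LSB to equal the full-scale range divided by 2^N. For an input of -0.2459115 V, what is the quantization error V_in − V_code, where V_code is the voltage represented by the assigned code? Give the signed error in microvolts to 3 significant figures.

Full-scale range = 0.386 V − (-0.386 V) = 0.772 V. LSB = 0.772 V / 2^12 ≈ 188.5 µV.
(-0.2459115 − (-0.386)) / LSB = 0.1400885 × 4096/0.772 = 743.2675. Nearest integer: k = 743.
Reconstructed level: -0.386 + 743 × 0.772/4096 V = -0.2459619141 V.
Error = V_in − V_code = -0.2459115 − (-0.2459619141) = +50.4 µV.

+50.4 µV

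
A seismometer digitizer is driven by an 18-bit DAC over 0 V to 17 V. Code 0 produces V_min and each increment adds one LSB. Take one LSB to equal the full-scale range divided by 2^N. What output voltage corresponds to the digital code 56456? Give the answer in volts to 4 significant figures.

Range is 17 V. LSB = 17 V / 2^18.
V_out = V_min + code × LSB = 0 V + 56456 × 17 V / 262144
      = 0 V + 3.66116 V = 3.66116 V.

3.661 V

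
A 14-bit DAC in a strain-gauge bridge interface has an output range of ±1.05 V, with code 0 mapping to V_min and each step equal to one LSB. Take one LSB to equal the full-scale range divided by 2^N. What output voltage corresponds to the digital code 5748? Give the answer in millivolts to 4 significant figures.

The full-scale span is 1.05 − (-1.05) = 2.1 V. LSB = 2.1 V / 2^14.
Output = V_min + (5748/16384) × range = -1.05 + 0.350830 × 2.1 V
      = -1.05 + 0.736743 = -0.313257 V.

-313.3 mV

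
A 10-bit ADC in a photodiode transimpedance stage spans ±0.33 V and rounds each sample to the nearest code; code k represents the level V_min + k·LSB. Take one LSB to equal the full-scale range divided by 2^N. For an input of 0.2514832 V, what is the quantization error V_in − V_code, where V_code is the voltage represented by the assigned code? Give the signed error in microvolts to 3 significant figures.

Span: 0.33 V − (-0.33 V) = 0.66 V. LSB = 0.66 V / 2^10 ≈ 0.6445 mV.
Position in LSBs: (0.2514832 − (-0.33)) × 1024/0.66 = 902.1800; rounding gives k = 902.
V_code = -0.33 + (902/1024) × 0.66 = 0.2513671875 V.
V_in − V_code = 0.2514832 − (0.2513671875) = +116 µV.

+116 µV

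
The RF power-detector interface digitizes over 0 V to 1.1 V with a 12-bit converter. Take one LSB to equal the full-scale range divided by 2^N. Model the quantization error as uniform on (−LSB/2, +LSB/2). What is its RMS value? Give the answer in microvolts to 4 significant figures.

77.53 µV

Span = 1.1 V.
LSB = 1.1 V / 2^12 = 268.555 µV.
For a uniform distribution on [−LSB/2, +LSB/2], V_rms = LSB/√12 = 268.555 µV/3.4641 = 77.53 µV.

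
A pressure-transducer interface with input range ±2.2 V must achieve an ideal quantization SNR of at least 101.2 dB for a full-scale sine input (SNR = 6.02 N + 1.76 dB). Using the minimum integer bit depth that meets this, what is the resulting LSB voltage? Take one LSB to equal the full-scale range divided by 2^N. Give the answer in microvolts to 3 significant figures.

Full-scale range = 2.2 V − (-2.2 V) = 4.4 V.
N ≥ (101.2 − 1.76)/6.02 = 16.518 → N_min = 17.
One LSB is 4.4 V / 131072 = 33.6 µV.

33.6 µV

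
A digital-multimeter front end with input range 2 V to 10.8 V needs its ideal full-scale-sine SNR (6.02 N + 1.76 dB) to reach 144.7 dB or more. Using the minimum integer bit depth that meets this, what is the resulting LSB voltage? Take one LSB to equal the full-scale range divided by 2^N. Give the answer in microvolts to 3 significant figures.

Range = 10.8 − (2) = 8.8 V.
Solving 6.02 N ≥ 144.7 − 1.76: N ≥ 23.744. Round up → N = 24.
LSB = 8.8 V / 2^24 = 0.525 µV.

0.525 µV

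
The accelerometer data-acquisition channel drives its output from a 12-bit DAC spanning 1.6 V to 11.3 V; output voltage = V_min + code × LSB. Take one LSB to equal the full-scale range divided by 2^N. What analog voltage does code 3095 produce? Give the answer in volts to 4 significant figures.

8.929 V

The full-scale span is 11.3 − (1.6) = 9.7 V. LSB = 9.7 V / 2^12.
V_out = V_min + code × LSB = 1.6 V + 3095 × 9.7 V / 4096
      = 1.6 V + 7.32947 V = 8.92947 V.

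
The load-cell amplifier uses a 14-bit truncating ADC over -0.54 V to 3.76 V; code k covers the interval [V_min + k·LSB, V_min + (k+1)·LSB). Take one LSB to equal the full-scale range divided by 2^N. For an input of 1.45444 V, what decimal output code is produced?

7599

Full-scale range = 3.76 V − (-0.54 V) = 4.3 V. LSB = 4.3 V / 2^14 ≈ 262.5 µV.
V_in − V_min = 1.45444 − (-0.54) = 1.99444 V.
Divide by LSB: 1.99444 × 16384/4.3 = 7599.2802.
Truncating gives code 7599.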